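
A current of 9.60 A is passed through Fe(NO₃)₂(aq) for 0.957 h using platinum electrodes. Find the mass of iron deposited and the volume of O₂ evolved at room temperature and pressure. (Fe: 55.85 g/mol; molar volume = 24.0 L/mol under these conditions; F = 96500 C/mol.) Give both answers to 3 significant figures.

Q = 9.60 × 3445.2 = 33070 C; n(e⁻) = 33070 / 96500 = 0.3427 mol
Cathode: Fe²⁺ + 2e⁻ → Fe → n(Fe) = 0.3427/2 = 0.1714 mol → 9.57 g
Anode: 2H₂O → O₂ + 4H⁺ + 4e⁻ → n(O₂) = 0.3427/4 = 0.08568 mol → 2.06 L

9.57 g Fe; 2.06 L O₂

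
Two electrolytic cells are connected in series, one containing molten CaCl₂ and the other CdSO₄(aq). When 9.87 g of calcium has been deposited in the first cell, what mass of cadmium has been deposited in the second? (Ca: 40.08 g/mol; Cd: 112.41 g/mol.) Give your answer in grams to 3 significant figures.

n(Ca) = 9.87 / 40.08 = 0.2463 mol
Ca²⁺ + 2e⁻ → Ca, so n(e⁻) = 2 × 0.2463 = 0.4926 mol
In series, the same 0.4926 mol of electrons flows through the second cell.
Cd²⁺ + 2e⁻ → Cd, so n(Cd) = 0.4926 / 2 = 0.2463 mol
m(Cd) = 0.2463 × 112.41 = 27.7 g

27.7 g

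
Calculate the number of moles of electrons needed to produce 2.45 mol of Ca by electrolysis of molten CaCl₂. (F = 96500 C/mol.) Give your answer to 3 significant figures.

4.90 mol

Ca²⁺ + 2e⁻ → Ca, so n(e⁻) = 2 × 2.45 = 4.900 mol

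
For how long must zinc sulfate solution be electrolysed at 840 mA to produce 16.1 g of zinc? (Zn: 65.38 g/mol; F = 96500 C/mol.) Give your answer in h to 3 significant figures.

n(Zn) = 16.1 / 65.38 = 0.2463 mol
Zn²⁺ + 2e⁻ → Zn, so n(e⁻) = 2 × 0.2463 = 0.4926 mol
Q = 0.4926 × 96500 = 47540 C
t = Q / I = 47540 / 0.840 = 56600 s = 15.7 h

15.7 h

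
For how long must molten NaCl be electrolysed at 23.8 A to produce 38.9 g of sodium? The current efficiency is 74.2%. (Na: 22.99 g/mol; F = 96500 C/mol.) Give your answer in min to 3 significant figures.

n(Na) = 38.9 / 22.99 = 1.692 mol
Na⁺ + e⁻ → Na, so n(e⁻) = 1.692 mol
Q = 1.692 × 96500 / 0.742 = 2.201×10^5 C
t = Q / I = 2.201×10^5 / 23.8 = 9248 s = 154 min

154 min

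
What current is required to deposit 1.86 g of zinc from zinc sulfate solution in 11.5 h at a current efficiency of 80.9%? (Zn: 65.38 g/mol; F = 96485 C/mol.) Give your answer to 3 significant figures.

n(Zn) = 1.86 / 65.38 = 0.02845 mol
Zn²⁺ + 2e⁻ → Zn, so n(e⁻) = 2 × 0.02845 = 0.05690 mol
Q = 0.05690 × 96485 / 0.809 = 6786 C
I = Q / t = 6786 / 41400 s = 0.164 A

0.164 A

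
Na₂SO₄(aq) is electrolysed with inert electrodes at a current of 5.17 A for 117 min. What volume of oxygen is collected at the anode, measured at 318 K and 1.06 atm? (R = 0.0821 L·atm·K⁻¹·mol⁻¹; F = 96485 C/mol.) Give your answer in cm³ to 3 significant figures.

2320 cm³

Charge passed = 5.17 × 7020 = 36290 C
n(e⁻) = 36290 / 96485 = 0.3761 mol
2H₂O → O₂ + 4H⁺ + 4e⁻, so n(O₂) = 0.3761 / 4 = 0.09403 mol
V = nRT/P = 0.09403 × 0.0821 × 318 / 1.06 = 2.316 L
= 2320 cm³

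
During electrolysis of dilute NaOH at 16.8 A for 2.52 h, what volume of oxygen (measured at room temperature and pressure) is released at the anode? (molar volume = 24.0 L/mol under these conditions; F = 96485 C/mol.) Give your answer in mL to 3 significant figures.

Q = It = 16.8 × 9072 = 1.524×10^5 C
Moles of electrons = 1.524×10^5 / 96485 = 1.580 mol
2H₂O → O₂ + 4H⁺ + 4e⁻, so n(O₂) = 1.580 / 4 = 0.3950 mol
V = 0.3950 × 24.0 = 9.480 L
= 9480 mL

9480 mL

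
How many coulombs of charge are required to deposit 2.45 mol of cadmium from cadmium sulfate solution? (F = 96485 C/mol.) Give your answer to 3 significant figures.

Cd²⁺ + 2e⁻ → Cd, so n(e⁻) = 2 × 2.45 = 4.900 mol
Q = 4.900 × 96485 = 4.728×10^5 C

4.73×10^5 C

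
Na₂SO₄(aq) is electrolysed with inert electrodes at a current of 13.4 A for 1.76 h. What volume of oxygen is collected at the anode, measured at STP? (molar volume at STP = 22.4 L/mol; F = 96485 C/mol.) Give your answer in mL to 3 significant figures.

4930 mL

Charge passed = 13.4 × 6336 = 84900 C
n(e⁻) = 84900 / 96485 = 0.8799 mol
2H₂O → O₂ + 4H⁺ + 4e⁻, so n(O₂) = 0.8799 / 4 = 0.2200 mol
V = 0.2200 × 22.4 = 4.928 L
= 4930 mL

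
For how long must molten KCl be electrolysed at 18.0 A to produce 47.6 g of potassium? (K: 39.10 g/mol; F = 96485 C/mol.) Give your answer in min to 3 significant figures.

109 min

n(K) = 47.6 / 39.10 = 1.217 mol
K⁺ + e⁻ → K, so n(e⁻) = 1.217 mol
Q = 1.217 × 96485 = 1.174×10^5 C
t = Q / I = 1.174×10^5 / 18.0 = 6522 s = 109 min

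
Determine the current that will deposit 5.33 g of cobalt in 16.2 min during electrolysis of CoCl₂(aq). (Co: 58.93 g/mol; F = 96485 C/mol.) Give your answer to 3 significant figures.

18.0 A

n(Co) = 5.33 / 58.93 = 0.09045 mol
Co²⁺ + 2e⁻ → Co, so n(e⁻) = 2 × 0.09045 = 0.1809 mol
Q = 0.1809 × 96485 = 17450 C
I = Q / t = 17450 / 972 s = 18.0 A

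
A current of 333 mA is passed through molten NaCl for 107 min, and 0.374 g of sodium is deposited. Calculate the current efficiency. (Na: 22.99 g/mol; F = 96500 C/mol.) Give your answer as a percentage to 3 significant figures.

73.4%

Q = 0.333 × 6420 = 2138 C
n(e⁻) = 2138 / 96500 = 0.02216 mol
Na⁺ + e⁻ → Na, so theoretical n(Na) = 0.02216 mol → 0.5095 g
Efficiency = 0.374 / 0.5095 = 0.7341 = 73.4%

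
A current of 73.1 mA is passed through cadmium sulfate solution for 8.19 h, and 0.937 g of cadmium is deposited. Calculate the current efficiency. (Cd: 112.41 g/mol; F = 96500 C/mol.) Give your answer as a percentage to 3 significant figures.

74.6%

Q = 0.0731 × 29484 = 2155 C
n(e⁻) = 2155 / 96500 = 0.02233 mol
Cd²⁺ + 2e⁻ → Cd, so theoretical n(Cd) = 0.01117 mol → 1.256 g
Efficiency = 0.937 / 1.256 = 0.7460 = 74.6%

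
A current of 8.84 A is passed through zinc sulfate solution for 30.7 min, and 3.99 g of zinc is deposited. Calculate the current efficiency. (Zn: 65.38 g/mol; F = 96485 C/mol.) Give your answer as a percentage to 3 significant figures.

Q = 8.84 × 1842 = 16280 C
n(e⁻) = 16280 / 96485 = 0.1687 mol
Zn²⁺ + 2e⁻ → Zn, so theoretical n(Zn) = 0.08435 mol → 5.515 g
Efficiency = 3.99 / 5.515 = 0.7235 = 72.3%

72.3%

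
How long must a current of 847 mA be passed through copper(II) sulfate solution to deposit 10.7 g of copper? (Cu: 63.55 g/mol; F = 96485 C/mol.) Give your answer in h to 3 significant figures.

n(Cu) = 10.7 / 63.55 = 0.1684 mol
Cu²⁺ + 2e⁻ → Cu, so n(e⁻) = 2 × 0.1684 = 0.3368 mol
Q = 0.3368 × 96485 = 32500 C
t = Q / I = 32500 / 0.847 = 38370 s = 10.7 h

10.7 h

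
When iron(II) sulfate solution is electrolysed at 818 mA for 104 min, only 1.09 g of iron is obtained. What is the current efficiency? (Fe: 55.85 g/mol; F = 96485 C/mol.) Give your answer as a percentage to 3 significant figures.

73.8%

Q = 0.818 × 6240 = 5104 C
n(e⁻) = 5104 / 96485 = 0.05290 mol
Fe²⁺ + 2e⁻ → Fe, so theoretical n(Fe) = 0.02645 mol → 1.477 g
Efficiency = 1.09 / 1.477 = 0.7380 = 73.8%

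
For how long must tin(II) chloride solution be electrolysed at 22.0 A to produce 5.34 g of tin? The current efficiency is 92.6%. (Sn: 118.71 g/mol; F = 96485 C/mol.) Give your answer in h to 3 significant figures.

n(Sn) = 5.34 / 118.71 = 0.04498 mol
Sn²⁺ + 2e⁻ → Sn, so n(e⁻) = 2 × 0.04498 = 0.08996 mol
Q = 0.08996 × 96485 / 0.926 = 9373 C
t = Q / I = 9373 / 22.0 = 426.0 s = 0.118 h

0.118 h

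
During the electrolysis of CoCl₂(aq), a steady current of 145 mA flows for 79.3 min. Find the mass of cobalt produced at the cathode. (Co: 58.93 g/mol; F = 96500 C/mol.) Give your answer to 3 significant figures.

0.211 g

Q = It = 0.145 × 4758 = 689.9 C
Moles of electrons = 689.9 / 96500 = 0.007149 mol
Co²⁺ + 2e⁻ → Co, so n(Co) = 0.007149 / 2 = 0.003575 mol
m = 0.003575 × 58.93 = 0.211 g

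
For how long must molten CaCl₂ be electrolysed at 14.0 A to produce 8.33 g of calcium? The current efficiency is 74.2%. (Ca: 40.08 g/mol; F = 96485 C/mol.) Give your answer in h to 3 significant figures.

1.07 h

n(Ca) = 8.33 / 40.08 = 0.2078 mol
Ca²⁺ + 2e⁻ → Ca, so n(e⁻) = 2 × 0.2078 = 0.4156 mol
Q = 0.4156 × 96485 / 0.742 = 54040 C
t = Q / I = 54040 / 14.0 = 3860 s = 1.07 h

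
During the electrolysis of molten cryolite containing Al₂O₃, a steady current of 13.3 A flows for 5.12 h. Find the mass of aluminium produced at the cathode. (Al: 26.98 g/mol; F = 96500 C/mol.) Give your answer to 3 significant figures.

22.8 g

Charge passed = 13.3 × 18432 = 2.451×10^5 C
n(e⁻) = Q/F = 2.451×10^5/96500 = 2.540 mol
Al³⁺ + 3e⁻ → Al, so n(Al) = 2.540 / 3 = 0.8467 mol
m = 0.8467 × 26.98 = 22.8 g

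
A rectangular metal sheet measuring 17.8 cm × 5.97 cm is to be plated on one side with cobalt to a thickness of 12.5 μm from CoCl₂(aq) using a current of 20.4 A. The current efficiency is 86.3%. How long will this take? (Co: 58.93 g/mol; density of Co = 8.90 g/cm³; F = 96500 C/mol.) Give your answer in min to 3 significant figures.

3.67 min

Plated area = 17.8 × 5.97 = 106.3 cm²
Volume = 106.3 × 12.5×10⁻⁴ cm = 0.1329 cm³
m(Co) = 0.1329 × 8.90 = 1.183 g
n(Co) = 1.183 / 58.93 = 0.02007 mol; n(e⁻) = 2 × 0.02007 = 0.04014 mol
Q = 0.04014 × 96500 / 0.863 = 4488 C
t = 4488 / 20.4 = 220.0 s = 3.67 min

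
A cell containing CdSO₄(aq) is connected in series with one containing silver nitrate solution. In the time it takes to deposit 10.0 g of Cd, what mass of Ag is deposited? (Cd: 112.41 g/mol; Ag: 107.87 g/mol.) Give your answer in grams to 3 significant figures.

19.2 g

n(Cd) = 10.0 / 112.41 = 0.08896 mol
Cd²⁺ + 2e⁻ → Cd, so n(e⁻) = 2 × 0.08896 = 0.1779 mol
The cells are in series, so the same charge (and hence the same n(e⁻) = 0.1779 mol) passes through both.
Ag⁺ + e⁻ → Ag, so n(Ag) = 0.1779 mol
m(Ag) = 0.1779 × 107.87 = 19.2 g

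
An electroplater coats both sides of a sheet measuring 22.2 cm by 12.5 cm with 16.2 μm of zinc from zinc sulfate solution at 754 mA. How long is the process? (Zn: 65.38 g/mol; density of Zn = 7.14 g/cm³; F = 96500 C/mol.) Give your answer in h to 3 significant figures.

Plated area = 2 × 22.2 × 12.5 = 555.0 cm²
Volume = 555.0 × 16.2×10⁻⁴ cm = 0.8991 cm³
m(Zn) = 0.8991 × 7.14 = 6.420 g
n(Zn) = 6.420 / 65.38 = 0.09820 mol; n(e⁻) = 2 × 0.09820 = 0.1964 mol
Q = 0.1964 × 96500 = 18950 C
t = 18950 / 0.754 = 25130 s = 6.98 h

6.98 h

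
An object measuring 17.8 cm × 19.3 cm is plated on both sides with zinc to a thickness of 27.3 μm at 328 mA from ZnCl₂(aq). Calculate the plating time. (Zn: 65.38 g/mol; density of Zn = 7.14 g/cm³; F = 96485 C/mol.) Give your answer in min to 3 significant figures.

2010 min

Plated area = 2 × 17.8 × 19.3 = 687.1 cm²
Volume = 687.1 × 27.3×10⁻⁴ cm = 1.876 cm³
m(Zn) = 1.876 × 7.14 = 13.39 g
n(Zn) = 13.39 / 65.38 = 0.2048 mol; n(e⁻) = 2 × 0.2048 = 0.4096 mol
Q = 0.4096 × 96485 = 39520 C
t = 39520 / 0.328 = 1.205×10^5 s = 2010 min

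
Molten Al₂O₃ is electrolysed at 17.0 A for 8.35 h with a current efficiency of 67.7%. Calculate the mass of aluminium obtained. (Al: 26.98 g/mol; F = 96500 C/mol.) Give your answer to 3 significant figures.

Q = 17.0 × 30060 = 5.110×10^5 C
n(e⁻) = 5.110×10^5 / 96500 = 5.295 mol
Al³⁺ + 3e⁻ → Al, so theoretical m(Al) = 1.765 × 26.98 = 47.62 g
Actual mass = 67.7% × 47.62 = 32.2 g

32.2 g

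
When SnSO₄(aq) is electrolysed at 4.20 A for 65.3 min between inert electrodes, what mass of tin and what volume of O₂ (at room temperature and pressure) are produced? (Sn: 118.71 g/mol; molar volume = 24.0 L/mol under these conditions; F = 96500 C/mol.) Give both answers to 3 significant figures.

Q = 4.20 × 3918 = 16460 C; n(e⁻) = 16460 / 96500 = 0.1706 mol
Cathode: Sn²⁺ + 2e⁻ → Sn → n(Sn) = 0.1706/2 = 0.08530 mol → 10.1 g
Anode: 2H₂O → O₂ + 4H⁺ + 4e⁻ → n(O₂) = 0.1706/4 = 0.04265 mol → 1.02 L

10.1 g Sn; 1.02 L O₂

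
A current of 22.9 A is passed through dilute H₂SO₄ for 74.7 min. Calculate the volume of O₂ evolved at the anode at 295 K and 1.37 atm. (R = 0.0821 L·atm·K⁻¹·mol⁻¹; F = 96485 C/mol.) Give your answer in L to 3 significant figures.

Charge passed = 22.9 × 4482 = 1.026×10^5 C
n(e⁻) = 1.026×10^5 / 96485 = 1.063 mol
2H₂O → O₂ + 4H⁺ + 4e⁻, so n(O₂) = 1.063 / 4 = 0.2658 mol
V = nRT/P = 0.2658 × 0.0821 × 295 / 1.37 = 4.699 L

4.70 L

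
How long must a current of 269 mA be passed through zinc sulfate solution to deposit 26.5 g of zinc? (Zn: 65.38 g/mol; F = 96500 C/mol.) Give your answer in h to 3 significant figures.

80.8 h

n(Zn) = 26.5 / 65.38 = 0.4053 mol
Zn²⁺ + 2e⁻ → Zn, so n(e⁻) = 2 × 0.4053 = 0.8106 mol
Q = 0.8106 × 96500 = 78220 C
t = Q / I = 78220 / 0.269 = 2.908×10^5 s = 80.8 h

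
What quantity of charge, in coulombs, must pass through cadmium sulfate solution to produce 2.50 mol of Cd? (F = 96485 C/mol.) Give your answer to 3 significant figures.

Cd²⁺ + 2e⁻ → Cd, so n(e⁻) = 2 × 2.50 = 5.000 mol
Q = 5.000 × 96485 = 4.824×10^5 C

4.82×10^5 C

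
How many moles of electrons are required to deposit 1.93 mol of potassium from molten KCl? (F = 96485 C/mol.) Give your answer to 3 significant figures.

1.93 mol

K⁺ + e⁻ → K, so n(e⁻) = 1 × 1.93 = 1.930 mol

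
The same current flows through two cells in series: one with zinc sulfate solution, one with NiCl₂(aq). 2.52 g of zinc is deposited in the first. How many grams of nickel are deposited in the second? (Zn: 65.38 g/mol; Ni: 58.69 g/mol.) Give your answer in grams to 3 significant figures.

n(Zn) = 2.52 / 65.38 = 0.03854 mol
Zn²⁺ + 2e⁻ → Zn, so n(e⁻) = 2 × 0.03854 = 0.07708 mol
In series, the same 0.07708 mol of electrons flows through the second cell.
Ni²⁺ + 2e⁻ → Ni, so n(Ni) = 0.07708 / 2 = 0.03854 mol
m(Ni) = 0.03854 × 58.69 = 2.26 g

2.26 g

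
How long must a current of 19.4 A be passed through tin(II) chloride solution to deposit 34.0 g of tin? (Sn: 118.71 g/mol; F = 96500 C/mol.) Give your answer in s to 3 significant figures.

n(Sn) = 34.0 / 118.71 = 0.2864 mol
Sn²⁺ + 2e⁻ → Sn, so n(e⁻) = 2 × 0.2864 = 0.5728 mol
Q = 0.5728 × 96500 = 55280 C
t = Q / I = 55280 / 19.4 = 2849 s

2850 s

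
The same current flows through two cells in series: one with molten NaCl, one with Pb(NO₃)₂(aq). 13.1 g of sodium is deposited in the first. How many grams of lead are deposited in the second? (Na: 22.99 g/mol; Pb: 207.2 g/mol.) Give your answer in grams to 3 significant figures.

59.0 g

n(Na) = 13.1 / 22.99 = 0.5698 mol
Na⁺ + e⁻ → Na, so n(e⁻) = 0.5698 mol
Since the cells are in series, n(e⁻) in the Pb cell is also 0.5698 mol.
Pb²⁺ + 2e⁻ → Pb, so n(Pb) = 0.5698 / 2 = 0.2849 mol
m(Pb) = 0.2849 × 207.2 = 59.0 g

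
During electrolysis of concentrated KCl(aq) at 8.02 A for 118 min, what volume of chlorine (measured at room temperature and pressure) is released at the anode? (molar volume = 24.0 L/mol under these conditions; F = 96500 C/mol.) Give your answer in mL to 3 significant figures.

7060 mL

Q = It = 8.02 × 7080 = 56780 C
n(e⁻) = Q/F = 56780/96500 = 0.5884 mol
2Cl⁻ → Cl₂ + 2e⁻, so n(Cl₂) = 0.5884 / 2 = 0.2942 mol
V = 0.2942 × 24.0 = 7.061 L
= 7060 mL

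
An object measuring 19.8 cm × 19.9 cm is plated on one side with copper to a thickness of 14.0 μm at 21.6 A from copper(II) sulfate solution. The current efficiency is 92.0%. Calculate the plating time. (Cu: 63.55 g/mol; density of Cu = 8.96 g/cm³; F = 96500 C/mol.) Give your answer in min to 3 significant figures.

12.6 min

Plated area = 19.8 × 19.9 = 394.0 cm²
Volume = 394.0 × 14.0×10⁻⁴ cm = 0.5516 cm³
m(Cu) = 0.5516 × 8.96 = 4.942 g
n(Cu) = 4.942 / 63.55 = 0.07777 mol; n(e⁻) = 2 × 0.07777 = 0.1555 mol
Q = 0.1555 × 96500 / 0.920 = 16310 C
t = 16310 / 21.6 = 755.1 s = 12.6 min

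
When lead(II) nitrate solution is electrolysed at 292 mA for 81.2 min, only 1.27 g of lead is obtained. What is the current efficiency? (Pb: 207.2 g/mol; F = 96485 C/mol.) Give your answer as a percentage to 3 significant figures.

83.1%

Q = 0.292 × 4872 = 1423 C
n(e⁻) = 1423 / 96485 = 0.01475 mol
Pb²⁺ + 2e⁻ → Pb, so theoretical n(Pb) = 0.007375 mol → 1.528 g
Efficiency = 1.27 / 1.528 = 0.8312 = 83.1%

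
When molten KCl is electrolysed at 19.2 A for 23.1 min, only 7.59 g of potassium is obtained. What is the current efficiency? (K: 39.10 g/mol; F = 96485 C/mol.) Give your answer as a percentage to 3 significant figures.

70.4%

Q = 19.2 × 1386 = 26610 C
n(e⁻) = 26610 / 96485 = 0.2758 mol
K⁺ + e⁻ → K, so theoretical n(K) = 0.2758 mol → 10.78 g
Efficiency = 7.59 / 10.78 = 0.7041 = 70.4%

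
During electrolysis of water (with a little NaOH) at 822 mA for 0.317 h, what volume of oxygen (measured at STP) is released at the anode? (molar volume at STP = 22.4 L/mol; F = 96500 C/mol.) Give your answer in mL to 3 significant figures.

54.4 mL

Q = It = 0.822 × 1141.2 = 938.1 C
n(e⁻) = 938.1 / 96500 = 0.009721 mol
2H₂O → O₂ + 4H⁺ + 4e⁻, so n(O₂) = 0.009721 / 4 = 0.002430 mol
V = 0.002430 × 22.4 = 0.05443 L
= 54.4 mL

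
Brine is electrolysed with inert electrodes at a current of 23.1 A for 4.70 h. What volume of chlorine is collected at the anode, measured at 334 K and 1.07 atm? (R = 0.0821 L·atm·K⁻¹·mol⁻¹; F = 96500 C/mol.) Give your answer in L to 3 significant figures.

51.9 L

Charge passed = 23.1 × 16920 = 3.909×10^5 C
n(e⁻) = 3.909×10^5 / 96500 = 4.051 mol
2Cl⁻ → Cl₂ + 2e⁻, so n(Cl₂) = 4.051 / 2 = 2.026 mol
V = nRT/P = 2.026 × 0.0821 × 334 / 1.07 = 51.92 L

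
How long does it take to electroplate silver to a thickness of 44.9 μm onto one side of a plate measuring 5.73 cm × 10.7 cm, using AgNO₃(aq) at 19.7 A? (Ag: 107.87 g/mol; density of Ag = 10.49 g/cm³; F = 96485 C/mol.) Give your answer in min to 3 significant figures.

Plated area = 5.73 × 10.7 = 61.31 cm²
Volume = 61.31 × 44.9×10⁻⁴ cm = 0.2753 cm³
m(Ag) = 0.2753 × 10.49 = 2.888 g
n(Ag) = 2.888 / 107.87 = 0.02677 mol; n(e⁻) = 0.02677 mol
Q = 0.02677 × 96485 = 2583 C
t = 2583 / 19.7 = 131.1 s = 2.19 min

2.19 min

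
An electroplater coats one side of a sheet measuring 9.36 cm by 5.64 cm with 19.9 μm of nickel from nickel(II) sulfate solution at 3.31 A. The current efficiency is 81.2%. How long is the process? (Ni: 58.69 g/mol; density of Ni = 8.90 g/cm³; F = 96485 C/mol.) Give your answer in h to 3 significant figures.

Plated area = 9.36 × 5.64 = 52.79 cm²
Volume = 52.79 × 19.9×10⁻⁴ cm = 0.1051 cm³
m(Ni) = 0.1051 × 8.90 = 0.9354 g
n(Ni) = 0.9354 / 58.69 = 0.01594 mol; n(e⁻) = 2 × 0.01594 = 0.03188 mol
Q = 0.03188 × 96485 / 0.812 = 3788 C
t = 3788 / 3.31 = 1144 s = 0.318 h

0.318 h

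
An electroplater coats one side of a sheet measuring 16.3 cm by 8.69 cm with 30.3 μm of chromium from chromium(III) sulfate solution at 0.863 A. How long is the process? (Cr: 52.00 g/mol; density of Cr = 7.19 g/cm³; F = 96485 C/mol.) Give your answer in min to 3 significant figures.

Plated area = 16.3 × 8.69 = 141.6 cm²
Volume = 141.6 × 30.3×10⁻⁴ cm = 0.4290 cm³
m(Cr) = 0.4290 × 7.19 = 3.085 g
n(Cr) = 3.085 / 52.00 = 0.05933 mol; n(e⁻) = 3 × 0.05933 = 0.1780 mol
Q = 0.1780 × 96485 = 17170 C
t = 17170 / 0.863 = 19900 s = 332 min

332 min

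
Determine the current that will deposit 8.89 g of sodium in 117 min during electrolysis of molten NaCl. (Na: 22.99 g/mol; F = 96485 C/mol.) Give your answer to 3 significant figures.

n(Na) = 8.89 / 22.99 = 0.3867 mol
Na⁺ + e⁻ → Na, so n(e⁻) = 0.3867 mol
Q = 0.3867 × 96485 = 37310 C
I = Q / t = 37310 / 7020 s = 5.31 A

5.31 A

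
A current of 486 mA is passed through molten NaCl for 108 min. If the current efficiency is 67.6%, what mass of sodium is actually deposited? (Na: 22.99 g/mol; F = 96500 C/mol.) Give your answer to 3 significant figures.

0.507 g

Q = 0.486 × 6480 = 3149 C
n(e⁻) = 3149 / 96500 = 0.03263 mol
Na⁺ + e⁻ → Na, so theoretical m(Na) = 0.03263 × 22.99 = 0.7502 g
Actual mass = 67.6% × 0.7502 = 0.507 g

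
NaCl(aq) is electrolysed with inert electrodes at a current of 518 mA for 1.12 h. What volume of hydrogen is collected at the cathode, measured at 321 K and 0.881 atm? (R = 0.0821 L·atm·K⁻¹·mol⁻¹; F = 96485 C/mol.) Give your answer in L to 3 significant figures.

0.324 L

Q = It = 0.518 × 4032 = 2089 C
Moles of electrons = 2089 / 96485 = 0.02165 mol
2H⁺ + 2e⁻ → H₂, so n(H₂) = 0.02165 / 2 = 0.01083 mol
V = nRT/P = 0.01083 × 0.0821 × 321 / 0.881 = 0.3240 L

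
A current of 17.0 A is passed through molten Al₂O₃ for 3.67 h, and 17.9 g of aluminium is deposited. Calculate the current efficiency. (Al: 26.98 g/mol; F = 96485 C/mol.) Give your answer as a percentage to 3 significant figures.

Q = 17.0 × 13212 = 2.246×10^5 C
n(e⁻) = 2.246×10^5 / 96485 = 2.328 mol
Al³⁺ + 3e⁻ → Al, so theoretical n(Al) = 0.7760 mol → 20.94 g
Efficiency = 17.9 / 20.94 = 0.8548 = 85.5%

85.5%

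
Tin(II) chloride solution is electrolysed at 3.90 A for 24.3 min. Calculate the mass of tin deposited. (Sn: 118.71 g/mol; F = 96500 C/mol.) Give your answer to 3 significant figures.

3.50 g

Charge passed = 3.90 × 1458 = 5686 C
n(e⁻) = 5686 / 96500 = 0.05892 mol
Sn²⁺ + 2e⁻ → Sn, so n(Sn) = 0.05892 / 2 = 0.02946 mol
m = 0.02946 × 118.71 = 3.50 g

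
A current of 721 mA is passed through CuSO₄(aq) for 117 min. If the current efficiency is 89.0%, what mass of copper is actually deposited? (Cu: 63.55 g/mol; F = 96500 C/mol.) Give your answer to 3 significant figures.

1.48 g

Q = 0.721 × 7020 = 5061 C
n(e⁻) = 5061 / 96500 = 0.05245 mol
Cu²⁺ + 2e⁻ → Cu, so theoretical m(Cu) = 0.02623 × 63.55 = 1.667 g
Actual mass = 89.0% × 1.667 = 1.48 g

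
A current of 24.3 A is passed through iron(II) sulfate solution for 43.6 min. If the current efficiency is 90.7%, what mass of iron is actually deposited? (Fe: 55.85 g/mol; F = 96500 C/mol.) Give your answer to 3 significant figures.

Q = 24.3 × 2616 = 63570 C
n(e⁻) = 63570 / 96500 = 0.6588 mol
Fe²⁺ + 2e⁻ → Fe, so theoretical m(Fe) = 0.3294 × 55.85 = 18.40 g
Actual mass = 90.7% × 18.40 = 16.7 g

16.7 g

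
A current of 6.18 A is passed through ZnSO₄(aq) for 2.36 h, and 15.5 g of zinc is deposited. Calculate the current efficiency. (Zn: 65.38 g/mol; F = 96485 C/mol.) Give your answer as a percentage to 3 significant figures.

Q = 6.18 × 8496 = 52510 C
n(e⁻) = 52510 / 96485 = 0.5442 mol
Zn²⁺ + 2e⁻ → Zn, so theoretical n(Zn) = 0.2721 mol → 17.79 g
Efficiency = 15.5 / 17.79 = 0.8713 = 87.1%

87.1%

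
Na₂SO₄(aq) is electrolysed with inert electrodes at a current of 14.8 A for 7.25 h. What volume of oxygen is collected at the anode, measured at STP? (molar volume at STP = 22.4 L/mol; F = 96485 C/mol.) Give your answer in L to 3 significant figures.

22.4 L

Charge passed = 14.8 × 26100 = 3.863×10^5 C
Moles of electrons = 3.863×10^5 / 96485 = 4.004 mol
2H₂O → O₂ + 4H⁺ + 4e⁻, so n(O₂) = 4.004 / 4 = 1.001 mol
V = 1.001 × 22.4 = 22.42 L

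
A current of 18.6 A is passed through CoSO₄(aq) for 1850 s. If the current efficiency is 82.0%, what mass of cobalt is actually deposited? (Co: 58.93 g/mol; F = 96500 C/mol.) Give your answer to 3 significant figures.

8.62 g

Q = 18.6 × 1850 = 34410 C
n(e⁻) = 34410 / 96500 = 0.3566 mol
Co²⁺ + 2e⁻ → Co, so theoretical m(Co) = 0.1783 × 58.93 = 10.51 g
Actual mass = 82.0% × 10.51 = 8.62 g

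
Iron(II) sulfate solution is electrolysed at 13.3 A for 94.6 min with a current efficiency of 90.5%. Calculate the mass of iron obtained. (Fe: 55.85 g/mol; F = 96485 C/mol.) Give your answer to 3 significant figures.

19.8 g

Q = 13.3 × 5676 = 75490 C
n(e⁻) = 75490 / 96485 = 0.7824 mol
Fe²⁺ + 2e⁻ → Fe, so theoretical m(Fe) = 0.3912 × 55.85 = 21.85 g
Actual mass = 90.5% × 21.85 = 19.8 g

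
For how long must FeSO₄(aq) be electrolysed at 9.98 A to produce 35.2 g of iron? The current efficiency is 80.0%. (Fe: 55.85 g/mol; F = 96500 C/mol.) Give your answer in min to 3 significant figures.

n(Fe) = 35.2 / 55.85 = 0.6303 mol
Fe²⁺ + 2e⁻ → Fe, so n(e⁻) = 2 × 0.6303 = 1.261 mol
Q = 1.261 × 96500 / 0.800 = 1.521×10^5 C
t = Q / I = 1.521×10^5 / 9.98 = 15240 s = 254 min

254 min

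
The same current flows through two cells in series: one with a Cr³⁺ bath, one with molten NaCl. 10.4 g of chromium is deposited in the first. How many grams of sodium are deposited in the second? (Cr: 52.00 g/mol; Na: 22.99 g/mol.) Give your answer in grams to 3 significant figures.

n(Cr) = 10.4 / 52.00 = 0.2000 mol
Cr³⁺ + 3e⁻ → Cr, so n(e⁻) = 3 × 0.2000 = 0.6000 mol
Same current for the same time ⇒ same n(e⁻) = 0.6000 mol in both cells.
Na⁺ + e⁻ → Na, so n(Na) = 0.6000 mol
m(Na) = 0.6000 × 22.99 = 13.8 g

13.8 g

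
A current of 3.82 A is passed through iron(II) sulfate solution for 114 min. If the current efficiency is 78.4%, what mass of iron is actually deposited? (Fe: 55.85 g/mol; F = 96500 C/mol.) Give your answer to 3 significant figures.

5.93 g

Q = 3.82 × 6840 = 26130 C
n(e⁻) = 26130 / 96500 = 0.2708 mol
Fe²⁺ + 2e⁻ → Fe, so theoretical m(Fe) = 0.1354 × 55.85 = 7.562 g
Actual mass = 78.4% × 7.562 = 5.93 g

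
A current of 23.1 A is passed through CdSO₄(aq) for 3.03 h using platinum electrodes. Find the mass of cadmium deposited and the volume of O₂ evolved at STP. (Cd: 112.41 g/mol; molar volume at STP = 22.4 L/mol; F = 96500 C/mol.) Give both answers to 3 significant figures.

147 g Cd; 14.6 L O₂

Q = 23.1 × 10908 = 2.520×10^5 C; n(e⁻) = 2.520×10^5 / 96500 = 2.611 mol
Cathode: Cd²⁺ + 2e⁻ → Cd → n(Cd) = 2.611/2 = 1.306 mol → 147 g
Anode: 2H₂O → O₂ + 4H⁺ + 4e⁻ → n(O₂) = 2.611/4 = 0.6528 mol → 14.6 L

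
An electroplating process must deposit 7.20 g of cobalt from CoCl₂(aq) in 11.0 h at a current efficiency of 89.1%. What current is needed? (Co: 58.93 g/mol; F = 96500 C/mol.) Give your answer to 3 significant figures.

0.668 A

n(Co) = 7.20 / 58.93 = 0.1222 mol
Co²⁺ + 2e⁻ → Co, so n(e⁻) = 2 × 0.1222 = 0.2444 mol
Q = 0.2444 × 96500 / 0.891 = 26470 C
I = Q / t = 26470 / 39600 s = 0.668 A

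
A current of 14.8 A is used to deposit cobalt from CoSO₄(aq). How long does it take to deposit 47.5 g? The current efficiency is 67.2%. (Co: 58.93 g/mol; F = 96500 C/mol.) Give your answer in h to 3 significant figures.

4.34 h

n(Co) = 47.5 / 58.93 = 0.8060 mol
Co²⁺ + 2e⁻ → Co, so n(e⁻) = 2 × 0.8060 = 1.612 mol
Q = 1.612 × 96500 / 0.672 = 2.315×10^5 C
t = Q / I = 2.315×10^5 / 14.8 = 15640 s = 4.34 h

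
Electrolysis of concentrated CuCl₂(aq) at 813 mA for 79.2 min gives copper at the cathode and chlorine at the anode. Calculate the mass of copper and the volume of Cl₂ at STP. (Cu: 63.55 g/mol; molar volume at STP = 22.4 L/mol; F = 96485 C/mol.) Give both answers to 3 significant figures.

1.27 g Cu; 0.448 L Cl₂

Q = 0.813 × 4752 = 3863 C; n(e⁻) = 3863 / 96485 = 0.04004 mol
Cathode: Cu²⁺ + 2e⁻ → Cu → n(Cu) = 0.04004/2 = 0.02002 mol → 1.27 g
Anode: 2Cl⁻ → Cl₂ + 2e⁻ → n(Cl₂) = 0.04004/2 = 0.02002 mol → 0.448 L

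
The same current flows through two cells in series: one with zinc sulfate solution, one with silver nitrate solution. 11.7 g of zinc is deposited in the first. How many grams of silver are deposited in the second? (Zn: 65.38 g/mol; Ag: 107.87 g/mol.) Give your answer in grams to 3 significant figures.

38.6 g

n(Zn) = 11.7 / 65.38 = 0.1790 mol
Zn²⁺ + 2e⁻ → Zn, so n(e⁻) = 2 × 0.1790 = 0.3580 mol
Since the cells are in series, n(e⁻) in the Ag cell is also 0.3580 mol.
Ag⁺ + e⁻ → Ag, so n(Ag) = 0.3580 mol
m(Ag) = 0.3580 × 107.87 = 38.6 g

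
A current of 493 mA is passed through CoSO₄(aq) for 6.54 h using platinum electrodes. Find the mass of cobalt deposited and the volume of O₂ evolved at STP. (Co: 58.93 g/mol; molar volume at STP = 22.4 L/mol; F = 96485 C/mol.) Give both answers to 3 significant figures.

Q = 0.493 × 23544 = 11610 C; n(e⁻) = 11610 / 96485 = 0.1203 mol
Cathode: Co²⁺ + 2e⁻ → Co → n(Co) = 0.1203/2 = 0.06015 mol → 3.54 g
Anode: 2H₂O → O₂ + 4H⁺ + 4e⁻ → n(O₂) = 0.1203/4 = 0.03008 mol → 0.674 L

3.54 g Co; 0.674 L O₂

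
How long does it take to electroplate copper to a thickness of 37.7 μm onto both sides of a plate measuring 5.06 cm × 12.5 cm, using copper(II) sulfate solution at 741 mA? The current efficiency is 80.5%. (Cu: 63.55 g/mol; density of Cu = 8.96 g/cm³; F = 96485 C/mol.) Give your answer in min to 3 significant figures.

363 min

Plated area = 2 × 5.06 × 12.5 = 126.5 cm²
Volume = 126.5 × 37.7×10⁻⁴ cm = 0.4769 cm³
m(Cu) = 0.4769 × 8.96 = 4.273 g
n(Cu) = 4.273 / 63.55 = 0.06724 mol; n(e⁻) = 2 × 0.06724 = 0.1345 mol
Q = 0.1345 × 96485 / 0.805 = 16120 C
t = 16120 / 0.741 = 21750 s = 363 min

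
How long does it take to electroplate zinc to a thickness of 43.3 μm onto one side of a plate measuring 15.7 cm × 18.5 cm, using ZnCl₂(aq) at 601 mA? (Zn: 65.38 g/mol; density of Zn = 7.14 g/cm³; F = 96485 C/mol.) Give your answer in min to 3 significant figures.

735 min

Plated area = 15.7 × 18.5 = 290.5 cm²
Volume = 290.5 × 43.3×10⁻⁴ cm = 1.258 cm³
m(Zn) = 1.258 × 7.14 = 8.982 g
n(Zn) = 8.982 / 65.38 = 0.1374 mol; n(e⁻) = 2 × 0.1374 = 0.2748 mol
Q = 0.2748 × 96485 = 26510 C
t = 26510 / 0.601 = 44110 s = 735 min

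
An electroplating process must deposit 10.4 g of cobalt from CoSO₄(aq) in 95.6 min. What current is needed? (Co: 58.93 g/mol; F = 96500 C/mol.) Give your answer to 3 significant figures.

n(Co) = 10.4 / 58.93 = 0.1765 mol
Co²⁺ + 2e⁻ → Co, so n(e⁻) = 2 × 0.1765 = 0.3530 mol
Q = 0.3530 × 96500 = 34060 C
I = Q / t = 34060 / 5736 s = 5.94 A

5.94 A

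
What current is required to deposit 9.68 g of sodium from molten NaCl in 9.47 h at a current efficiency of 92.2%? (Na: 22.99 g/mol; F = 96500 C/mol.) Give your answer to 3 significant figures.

1.29 A

n(Na) = 9.68 / 22.99 = 0.4211 mol
Na⁺ + e⁻ → Na, so n(e⁻) = 0.4211 mol
Q = 0.4211 × 96500 / 0.922 = 44070 C
I = Q / t = 44070 / 34092 s = 1.29 A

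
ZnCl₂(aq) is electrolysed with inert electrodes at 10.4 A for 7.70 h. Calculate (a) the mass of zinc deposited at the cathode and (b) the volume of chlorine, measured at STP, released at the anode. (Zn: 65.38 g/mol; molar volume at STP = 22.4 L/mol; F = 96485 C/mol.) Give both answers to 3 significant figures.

Q = 10.4 × 27720 = 2.883×10^5 C; n(e⁻) = 2.883×10^5 / 96485 = 2.988 mol
Cathode: Zn²⁺ + 2e⁻ → Zn → n(Zn) = 2.988/2 = 1.494 mol → 97.7 g
Anode: 2Cl⁻ → Cl₂ + 2e⁻ → n(Cl₂) = 2.988/2 = 1.494 mol → 33.5 L

97.7 g Zn; 33.5 L Cl₂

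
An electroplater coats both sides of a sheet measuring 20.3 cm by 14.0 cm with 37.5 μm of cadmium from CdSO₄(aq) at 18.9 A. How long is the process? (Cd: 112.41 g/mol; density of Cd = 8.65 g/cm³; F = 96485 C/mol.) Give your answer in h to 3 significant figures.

0.465 h

Plated area = 2 × 20.3 × 14.0 = 568.4 cm²
Volume = 568.4 × 37.5×10⁻⁴ cm = 2.132 cm³
m(Cd) = 2.132 × 8.65 = 18.44 g
n(Cd) = 18.44 / 112.41 = 0.1640 mol; n(e⁻) = 2 × 0.1640 = 0.3280 mol
Q = 0.3280 × 96485 = 31650 C
t = 31650 / 18.9 = 1675 s = 0.465 h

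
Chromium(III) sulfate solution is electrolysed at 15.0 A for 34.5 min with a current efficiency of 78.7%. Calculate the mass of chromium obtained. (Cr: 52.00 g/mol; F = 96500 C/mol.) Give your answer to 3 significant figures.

Q = 15.0 × 2070 = 31050 C
n(e⁻) = 31050 / 96500 = 0.3218 mol
Cr³⁺ + 3e⁻ → Cr, so theoretical m(Cr) = 0.1073 × 52.00 = 5.580 g
Actual mass = 78.7% × 5.580 = 4.39 g

4.39 g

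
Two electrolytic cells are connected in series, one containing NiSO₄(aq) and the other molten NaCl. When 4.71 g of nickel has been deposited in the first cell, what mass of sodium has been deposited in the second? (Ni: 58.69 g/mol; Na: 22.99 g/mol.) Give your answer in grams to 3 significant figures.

n(Ni) = 4.71 / 58.69 = 0.08025 mol
Ni²⁺ + 2e⁻ → Ni, so n(e⁻) = 2 × 0.08025 = 0.1605 mol
In series, the same 0.1605 mol of electrons flows through the second cell.
Na⁺ + e⁻ → Na, so n(Na) = 0.1605 mol
m(Na) = 0.1605 × 22.99 = 3.69 g

3.69 g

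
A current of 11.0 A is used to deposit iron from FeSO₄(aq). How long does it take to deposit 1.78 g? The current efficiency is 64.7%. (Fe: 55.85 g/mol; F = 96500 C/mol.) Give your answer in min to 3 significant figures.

14.4 min

n(Fe) = 1.78 / 55.85 = 0.03187 mol
Fe²⁺ + 2e⁻ → Fe, so n(e⁻) = 2 × 0.03187 = 0.06374 mol
Q = 0.06374 × 96500 / 0.647 = 9507 C
t = Q / I = 9507 / 11.0 = 864.3 s = 14.4 min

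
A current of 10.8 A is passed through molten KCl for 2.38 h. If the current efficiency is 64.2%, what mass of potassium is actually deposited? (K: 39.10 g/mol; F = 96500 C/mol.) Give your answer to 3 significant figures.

24.1 g

Q = 10.8 × 8568 = 92530 C
n(e⁻) = 92530 / 96500 = 0.9589 mol
K⁺ + e⁻ → K, so theoretical m(K) = 0.9589 × 39.10 = 37.49 g
Actual mass = 64.2% × 37.49 = 24.1 g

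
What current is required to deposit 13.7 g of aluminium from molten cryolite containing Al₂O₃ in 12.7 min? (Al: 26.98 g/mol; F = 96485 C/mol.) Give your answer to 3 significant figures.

193 A

n(Al) = 13.7 / 26.98 = 0.5078 mol
Al³⁺ + 3e⁻ → Al, so n(e⁻) = 3 × 0.5078 = 1.523 mol
Q = 1.523 × 96485 = 1.469×10^5 C
I = Q / t = 1.469×10^5 / 762 s = 193 A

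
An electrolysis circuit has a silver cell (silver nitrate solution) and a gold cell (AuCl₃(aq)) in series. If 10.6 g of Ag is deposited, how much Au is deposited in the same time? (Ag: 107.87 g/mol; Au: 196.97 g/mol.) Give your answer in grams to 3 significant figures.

6.45 g

n(Ag) = 10.6 / 107.87 = 0.09827 mol
Ag⁺ + e⁻ → Ag, so n(e⁻) = 0.09827 mol
Same current for the same time ⇒ same n(e⁻) = 0.09827 mol in both cells.
Au³⁺ + 3e⁻ → Au, so n(Au) = 0.09827 / 3 = 0.03276 mol
m(Au) = 0.03276 × 196.97 = 6.45 g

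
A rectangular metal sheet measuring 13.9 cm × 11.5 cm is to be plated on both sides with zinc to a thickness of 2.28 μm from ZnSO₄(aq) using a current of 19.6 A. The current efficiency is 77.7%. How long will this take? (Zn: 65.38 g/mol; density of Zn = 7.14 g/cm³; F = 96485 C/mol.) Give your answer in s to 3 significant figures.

101 s

Plated area = 2 × 13.9 × 11.5 = 319.7 cm²
Volume = 319.7 × 2.28×10⁻⁴ cm = 0.07289 cm³
m(Zn) = 0.07289 × 7.14 = 0.5204 g
n(Zn) = 0.5204 / 65.38 = 0.007960 mol; n(e⁻) = 2 × 0.007960 = 0.01592 mol
Q = 0.01592 × 96485 / 0.777 = 1977 C
t = 1977 / 19.6 = 100.9 s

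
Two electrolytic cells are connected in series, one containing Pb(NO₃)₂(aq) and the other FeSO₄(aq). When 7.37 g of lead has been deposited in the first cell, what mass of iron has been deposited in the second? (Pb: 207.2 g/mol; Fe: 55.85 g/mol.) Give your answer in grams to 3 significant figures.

1.99 g

n(Pb) = 7.37 / 207.2 = 0.03557 mol
Pb²⁺ + 2e⁻ → Pb, so n(e⁻) = 2 × 0.03557 = 0.07114 mol
The cells are in series, so the same charge (and hence the same n(e⁻) = 0.07114 mol) passes through both.
Fe²⁺ + 2e⁻ → Fe, so n(Fe) = 0.07114 / 2 = 0.03557 mol
m(Fe) = 0.03557 × 55.85 = 1.99 g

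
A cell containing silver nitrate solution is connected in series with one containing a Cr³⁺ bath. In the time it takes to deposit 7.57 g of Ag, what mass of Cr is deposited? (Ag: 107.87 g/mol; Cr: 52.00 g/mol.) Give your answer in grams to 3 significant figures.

n(Ag) = 7.57 / 107.87 = 0.07018 mol
Ag⁺ + e⁻ → Ag, so n(e⁻) = 0.07018 mol
Same current for the same time ⇒ same n(e⁻) = 0.07018 mol in both cells.
Cr³⁺ + 3e⁻ → Cr, so n(Cr) = 0.07018 / 3 = 0.02339 mol
m(Cr) = 0.02339 × 52.00 = 1.22 g

1.22 g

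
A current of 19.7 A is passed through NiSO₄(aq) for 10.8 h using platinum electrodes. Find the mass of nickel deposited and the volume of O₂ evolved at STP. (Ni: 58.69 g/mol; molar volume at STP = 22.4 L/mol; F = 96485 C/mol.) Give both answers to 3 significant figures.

Q = 19.7 × 38880 = 7.659×10^5 C; n(e⁻) = 7.659×10^5 / 96485 = 7.938 mol
Cathode: Ni²⁺ + 2e⁻ → Ni → n(Ni) = 7.938/2 = 3.969 mol → 233 g
Anode: 2H₂O → O₂ + 4H⁺ + 4e⁻ → n(O₂) = 7.938/4 = 1.985 mol → 44.5 L

233 g Ni; 44.5 L O₂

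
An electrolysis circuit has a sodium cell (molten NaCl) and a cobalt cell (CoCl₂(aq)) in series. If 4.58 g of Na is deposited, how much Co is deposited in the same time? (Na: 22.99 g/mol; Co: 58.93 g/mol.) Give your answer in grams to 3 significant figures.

n(Na) = 4.58 / 22.99 = 0.1992 mol
Na⁺ + e⁻ → Na, so n(e⁻) = 0.1992 mol
Since the cells are in series, n(e⁻) in the Co cell is also 0.1992 mol.
Co²⁺ + 2e⁻ → Co, so n(Co) = 0.1992 / 2 = 0.09960 mol
m(Co) = 0.09960 × 58.93 = 5.87 g

5.87 g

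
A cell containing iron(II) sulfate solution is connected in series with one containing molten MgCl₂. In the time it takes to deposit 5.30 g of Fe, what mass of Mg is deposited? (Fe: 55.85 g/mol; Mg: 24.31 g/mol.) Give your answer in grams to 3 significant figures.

n(Fe) = 5.30 / 55.85 = 0.09490 mol
Fe²⁺ + 2e⁻ → Fe, so n(e⁻) = 2 × 0.09490 = 0.1898 mol
Since the cells are in series, n(e⁻) in the Mg cell is also 0.1898 mol.
Mg²⁺ + 2e⁻ → Mg, so n(Mg) = 0.1898 / 2 = 0.09490 mol
m(Mg) = 0.09490 × 24.31 = 2.31 g

2.31 g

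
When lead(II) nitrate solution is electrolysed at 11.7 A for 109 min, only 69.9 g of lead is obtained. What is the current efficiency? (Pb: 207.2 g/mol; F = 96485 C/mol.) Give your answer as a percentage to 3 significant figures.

Q = 11.7 × 6540 = 76520 C
n(e⁻) = 76520 / 96485 = 0.7931 mol
Pb²⁺ + 2e⁻ → Pb, so theoretical n(Pb) = 0.3966 mol → 82.18 g
Efficiency = 69.9 / 82.18 = 0.8506 = 85.1%

85.1%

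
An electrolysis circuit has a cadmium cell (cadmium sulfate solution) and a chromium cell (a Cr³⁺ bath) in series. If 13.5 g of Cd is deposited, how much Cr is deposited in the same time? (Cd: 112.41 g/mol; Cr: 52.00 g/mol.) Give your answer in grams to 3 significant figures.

n(Cd) = 13.5 / 112.41 = 0.1201 mol
Cd²⁺ + 2e⁻ → Cd, so n(e⁻) = 2 × 0.1201 = 0.2402 mol
Since the cells are in series, n(e⁻) in the Cr cell is also 0.2402 mol.
Cr³⁺ + 3e⁻ → Cr, so n(Cr) = 0.2402 / 3 = 0.08007 mol
m(Cr) = 0.08007 × 52.00 = 4.16 g

4.16 g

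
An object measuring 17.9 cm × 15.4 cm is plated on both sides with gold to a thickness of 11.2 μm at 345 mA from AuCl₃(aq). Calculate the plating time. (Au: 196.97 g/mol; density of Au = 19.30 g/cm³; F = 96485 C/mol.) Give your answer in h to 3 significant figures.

14.1 h

Plated area = 2 × 17.9 × 15.4 = 551.3 cm²
Volume = 551.3 × 11.2×10⁻⁴ cm = 0.6175 cm³
m(Au) = 0.6175 × 19.30 = 11.92 g
n(Au) = 11.92 / 196.97 = 0.06052 mol; n(e⁻) = 3 × 0.06052 = 0.1816 mol
Q = 0.1816 × 96485 = 17520 C
t = 17520 / 0.345 = 50780 s = 14.1 h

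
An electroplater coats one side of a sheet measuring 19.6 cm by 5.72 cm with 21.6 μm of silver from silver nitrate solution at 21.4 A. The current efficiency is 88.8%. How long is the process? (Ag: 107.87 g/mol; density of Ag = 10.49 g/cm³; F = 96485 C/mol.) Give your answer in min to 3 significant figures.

1.99 min

Plated area = 19.6 × 5.72 = 112.1 cm²
Volume = 112.1 × 21.6×10⁻⁴ cm = 0.2421 cm³
m(Ag) = 0.2421 × 10.49 = 2.540 g
n(Ag) = 2.540 / 107.87 = 0.02355 mol; n(e⁻) = 0.02355 mol
Q = 0.02355 × 96485 / 0.888 = 2559 C
t = 2559 / 21.4 = 119.6 s = 1.99 min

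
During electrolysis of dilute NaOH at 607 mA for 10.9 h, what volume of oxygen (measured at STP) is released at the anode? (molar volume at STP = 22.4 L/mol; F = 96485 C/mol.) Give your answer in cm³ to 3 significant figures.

Q = It = 0.607 × 39240 = 23820 C
n(e⁻) = 23820 / 96485 = 0.2469 mol
2H₂O → O₂ + 4H⁺ + 4e⁻, so n(O₂) = 0.2469 / 4 = 0.06173 mol
V = 0.06173 × 22.4 = 1.383 L
= 1380 cm³

1380 cm³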